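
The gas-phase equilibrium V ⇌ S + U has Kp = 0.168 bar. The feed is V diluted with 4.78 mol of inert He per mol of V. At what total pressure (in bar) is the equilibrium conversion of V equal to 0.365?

P = 4.92 bar

Basis: 1 mol V initially; let X = conversion of V. Extent ξ = X.
Mole table: n_V = 1 − X; n_S = X; n_U = X; n_I = 4.78 (inert).
Summing: n_T = 5.78 + X.
Kp = p_S p_U / (p_V) with p_i = (n_i/n_T)·P.
At X = 0.365: the mole-fraction product g(X) = Π y_i^ν_i = 0.03414. Since Kp = g(X)·P^{1}, P = (Kp/g)^(1/1) = (0.168/0.03414)^(1/1) = 4.92 bar.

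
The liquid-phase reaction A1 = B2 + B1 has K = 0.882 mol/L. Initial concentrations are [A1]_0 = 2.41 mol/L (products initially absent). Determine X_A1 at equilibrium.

X = 0.449

Let X = conversion of A1; extent ξ = 2.41·X mol/L.
Concentrations: [A1] = 2.41 − 2.41X; [B2] = 2.41X; [B1] = 2.41X.
K = [B2] [B1] / ([A1]).
Setting equal to 0.882 and solving for X on (0,1) gives X = 0.449.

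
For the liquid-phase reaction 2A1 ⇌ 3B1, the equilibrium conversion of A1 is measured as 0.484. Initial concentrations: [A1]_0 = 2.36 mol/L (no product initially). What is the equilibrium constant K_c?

Let X = conversion of A1.
Concentrations: [A1] = 2.36 − 2.36X; [B1] = 3.54X.
At X = 0.484: [A1] = 1.22, [B1] = 1.71.
K_c = [B1]^3 / ([A1]^2) = 3.39 mol/L.

K_c = 3.39 mol/L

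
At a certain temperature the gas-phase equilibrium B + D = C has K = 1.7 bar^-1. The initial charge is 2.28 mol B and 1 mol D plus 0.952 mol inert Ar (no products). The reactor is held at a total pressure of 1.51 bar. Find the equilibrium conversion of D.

Basis: 1 mol D initially; let X = conversion of D. Extent ξ = X.
Mole table: n_B = 2.28 − X; n_D = 1 − X; n_C = X; n_I = 0.952 (inert).
n_T = Σnᵢ = 4.23 − X.
Mole fractions y_i = n_i/n_T; K = p_C / (p_B p_D) with p_i = y_i·P.
Setting this equal to 1.7 bar^-1 and taking the physical root (0 < X < 1) gives X = 0.547.

X = 0.547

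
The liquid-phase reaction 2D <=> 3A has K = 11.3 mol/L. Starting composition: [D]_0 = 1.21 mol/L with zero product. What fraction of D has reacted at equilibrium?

X = 0.670

Let X = conversion of D; extent ξ = 1.21X/2 mol/L.
Concentrations: [D] = 1.21 − 1.21X; [A] = 1.81X.
K = [A]^3 / ([D]^2).
Solving K = 11.3 for X ∈ (0,1): X = 0.670.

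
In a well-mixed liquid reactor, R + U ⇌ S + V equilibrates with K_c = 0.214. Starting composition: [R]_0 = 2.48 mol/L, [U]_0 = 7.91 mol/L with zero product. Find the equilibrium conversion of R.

X = 0.522

Let X = conversion of R; extent ξ = 2.48·X mol/L.
Concentrations: [R] = 2.48 − 2.48X; [U] = 7.91 − 2.48X; [S] = 2.48X; [V] = 2.48X.
K_c = [S] [V] / ([R] [U]).
Equating to 0.214: the physical root is X = 0.522.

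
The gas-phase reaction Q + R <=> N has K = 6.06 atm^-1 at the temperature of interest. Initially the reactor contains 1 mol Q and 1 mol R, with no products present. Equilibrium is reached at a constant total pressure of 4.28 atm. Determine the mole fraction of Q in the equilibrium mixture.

Take 1 mol Q as basis and let X be its fractional conversion, so ξ = X.
Mole table: n_Q = 1 − X; n_R = 1 − X; n_N = X.
n_T = Σnᵢ = 2 − X.
Mole fractions y_i = n_i/n_T; K = p_N / (p_Q p_R) with p_i = y_i·P.
Setting this equal to 6.06 atm^-1 and taking the physical root (0 < X < 1) gives X = 0.807.
Then n_Q = 0.193, n_T = 1.19, so y_Q = 0.162.

y_Q = 0.162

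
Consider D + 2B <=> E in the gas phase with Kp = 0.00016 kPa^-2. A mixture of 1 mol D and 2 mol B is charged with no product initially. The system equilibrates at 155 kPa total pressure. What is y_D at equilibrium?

Basis: 1 mol D initially; let X = conversion of D. Extent ξ = X.
At extent ξ: n_D = 1 − X; n_B = 2 − 2X; n_E = X.
Summing: n_T = 3 − 2X.
y_i = n_i/n_T, p_i = y_i·P. Kp = p_E / (p_D p_B^2).
This yields a degree-3 equation in X; solving on (0,1), X = 0.493.
Then n_D = 0.507, n_T = 2.01, so y_D = 0.252.

y_D = 0.252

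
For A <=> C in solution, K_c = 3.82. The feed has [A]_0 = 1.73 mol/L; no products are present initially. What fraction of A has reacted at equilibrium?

X = 0.793

Let X = conversion of A; extent ξ = 1.73·X mol/L.
Concentrations: [A] = 1.73 − 1.73X; [C] = 1.73X.
K_c = [C] / ([A]).
Equating to 3.82: the physical root is X = 0.793.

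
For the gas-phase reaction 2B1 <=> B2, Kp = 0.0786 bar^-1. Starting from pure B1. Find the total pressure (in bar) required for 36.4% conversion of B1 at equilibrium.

Basis: 1 mol B1 initially; let X = conversion of B1. Extent ξ = 0.5X.
At extent ξ: n_B1 = 1 − X; n_B2 = 0.5X.
Summing: n_T = 1 − 0.5X.
Kp = p_B2 / (p_B1^2) with p_i = (n_i/n_T)·P.
At X = 0.364: the mole-fraction product g(X) = Π y_i^ν_i = 0.3681. Since Kp = g(X)·P^{-1}, P = (g/Kp)^(1/1) = (0.3681/0.0786)^(1/1) = 4.68 bar.

P = 4.68 bar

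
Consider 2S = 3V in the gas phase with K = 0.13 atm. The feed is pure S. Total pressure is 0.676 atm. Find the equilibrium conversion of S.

Basis: 1 mol S initially; let X = conversion of S. Extent ξ = 0.5X.
Mole table: n_S = 1 − X; n_V = 1.5X.
n_T = Σnᵢ = 1 + 0.5X.
y_i = n_i/n_T, p_i = y_i·P. K = p_V^3 / (p_S^2).
This yields a degree-3 equation in X; solving on (0,1), X = 0.314.

X = 0.314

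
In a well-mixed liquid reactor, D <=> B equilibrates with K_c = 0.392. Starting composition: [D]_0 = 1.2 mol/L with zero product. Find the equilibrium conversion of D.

X = 0.282

Let X = conversion of D; extent ξ = 1.2·X mol/L.
Concentrations: [D] = 1.2 − 1.2X; [B] = 1.2X.
K_c = [B] / ([D]).
Solving K_c = 0.392 for X ∈ (0,1): X = 0.282.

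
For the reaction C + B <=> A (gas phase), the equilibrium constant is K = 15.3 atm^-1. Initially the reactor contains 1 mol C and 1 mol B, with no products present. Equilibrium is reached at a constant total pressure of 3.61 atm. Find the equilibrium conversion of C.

X = 0.867

Basis: 1 mol C initially; let X = conversion of C. Extent ξ = X.
Species balance: n_C = 1 − X; n_B = 1 − X; n_A = X.
Summing: n_T = 2 − X.
Mole fractions y_i = n_i/n_T; K = p_A / (p_C p_B) with p_i = y_i·P.
Setting this equal to 15.3 atm^-1 and taking the physical root (0 < X < 1) gives X = 0.867.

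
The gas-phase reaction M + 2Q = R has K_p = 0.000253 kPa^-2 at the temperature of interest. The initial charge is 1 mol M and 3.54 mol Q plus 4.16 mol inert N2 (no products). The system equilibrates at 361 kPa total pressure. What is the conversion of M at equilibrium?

X = 0.731

Let X = conversion of M (basis 1 mol M); extent of reaction ξ = X.
At extent ξ: n_M = 1 − X; n_Q = 3.54 − 2X; n_R = X; n_I = 4.16 (inert).
n_T = Σnᵢ = 8.7 − 2X.
With p_i = (n_i/n_T)P, K_p = p_R / (p_M p_Q^2).
This yields a degree-3 equation in X; solving on (0,1), X = 0.731.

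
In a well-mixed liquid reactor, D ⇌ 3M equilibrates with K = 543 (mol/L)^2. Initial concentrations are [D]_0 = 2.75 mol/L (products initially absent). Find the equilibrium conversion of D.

Let X = conversion of D; extent ξ = 2.75·X mol/L.
Concentrations: [D] = 2.75 − 2.75X; [M] = 8.25X.
K = [M]^3 / ([D]).
Solving K = 543 for X ∈ (0,1): X = 0.804.

X = 0.804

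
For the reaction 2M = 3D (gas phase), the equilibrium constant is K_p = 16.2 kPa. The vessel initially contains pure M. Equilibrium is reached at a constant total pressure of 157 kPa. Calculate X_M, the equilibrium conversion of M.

Take 1 mol M as basis and let X be its fractional conversion, so ξ = 0.5X.
At extent ξ: n_M = 1 − X; n_D = 1.5X.
Total moles n_T = 1 + 0.5X.
Mole fractions y_i = n_i/n_T; K_p = p_D^3 / (p_M^2) with p_i = y_i·P.
This yields a degree-3 equation in X; solving on (0,1), X = 0.265.

X = 0.265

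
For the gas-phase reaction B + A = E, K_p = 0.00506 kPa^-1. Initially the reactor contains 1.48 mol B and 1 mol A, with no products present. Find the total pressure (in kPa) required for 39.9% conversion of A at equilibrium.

P = 253 kPa

Let X = conversion of A (basis 1 mol A); extent of reaction ξ = X.
Mole table: n_B = 1.48 − X; n_A = 1 − X; n_E = X.
Total moles n_T = 2.48 − X.
K_p = p_E / (p_B p_A) with p_i = (n_i/n_T)·P.
At X = 0.399: the mole-fraction product g(X) = Π y_i^ν_i = 1.278. Since K_p = g(X)·P^{-1}, P = (g/K_p)^(1/1) = (1.278/0.00506)^(1/1) = 253 kPa.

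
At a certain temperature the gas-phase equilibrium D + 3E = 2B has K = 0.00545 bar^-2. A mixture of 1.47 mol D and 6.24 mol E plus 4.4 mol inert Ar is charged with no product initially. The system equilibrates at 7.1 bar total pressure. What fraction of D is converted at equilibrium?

Let X = conversion of D (basis 1.47 mol D); extent of reaction ξ = 1.47X.
Species balance: n_D = 1.47 − 1.47X; n_E = 6.24 − 4.41X; n_B = 2.94X; n_I = 4.4 (inert).
n_T = Σnᵢ = 12.1 − 2.94X.
With p_i = (n_i/n_T)P, K = p_B^2 / (p_D p_E^3).
Substituting and setting equal to 0.00545 bar^-2 gives a polynomial in X; the root in (0,1) is X = 0.206.

X = 0.206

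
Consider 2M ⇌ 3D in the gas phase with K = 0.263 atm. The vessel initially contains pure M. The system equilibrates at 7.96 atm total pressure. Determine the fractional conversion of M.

X = 0.191

Basis: 1 mol M initially; let X = conversion of M. Extent ξ = 0.5X.
At extent ξ: n_M = 1 − X; n_D = 1.5X.
Summing: n_T = 1 + 0.5X.
With p_i = (n_i/n_T)P, K = p_D^3 / (p_M^2).
Equating to 0.263 atm and solving on 0 < X < 1: X = 0.191.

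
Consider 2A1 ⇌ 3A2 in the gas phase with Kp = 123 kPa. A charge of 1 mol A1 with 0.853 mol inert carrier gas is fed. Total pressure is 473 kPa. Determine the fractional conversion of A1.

X = 0.389

Take 1 mol A1 as basis and let X be its fractional conversion, so ξ = 0.5X.
Moles: n_A1 = 1 − X; n_A2 = 1.5X; n_I = 0.853 (inert).
n_T = Σnᵢ = 1.85 + 0.5X.
Mole fractions y_i = n_i/n_T; Kp = p_A2^3 / (p_A1^2) with p_i = y_i·P.
Equating to 123 kPa and solving on 0 < X < 1: X = 0.389.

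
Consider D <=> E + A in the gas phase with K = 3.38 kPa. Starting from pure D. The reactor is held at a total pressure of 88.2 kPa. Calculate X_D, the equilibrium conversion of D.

X = 0.192

Take 1 mol D as basis and let X be its fractional conversion, so ξ = X.
At extent ξ: n_D = 1 − X; n_E = X; n_A = X.
Total moles n_T = 1 + X.
Mole fractions y_i = n_i/n_T; K = p_E p_A / (p_D) with p_i = y_i·P.
Setting this equal to 3.38 kPa and taking the physical root (0 < X < 1) gives X = 0.192.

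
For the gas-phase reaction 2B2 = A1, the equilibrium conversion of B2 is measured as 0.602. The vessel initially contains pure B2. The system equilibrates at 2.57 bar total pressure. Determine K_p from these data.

Basis: 1 mol B2 initially; let X = conversion of B2. Extent ξ = 0.5X.
At extent ξ: n_B2 = 1 − X; n_A1 = 0.5X.
n_T = Σnᵢ = 1 − 0.5X.
At X = 0.602: n_B2 = 0.398, n_A1 = 0.301, n_T = 0.699.
p_i = (n_i/n_T)·P. K_p = p_A1 / (p_B2^2) = 0.517 bar^-1.

K_p = 0.517 bar^-1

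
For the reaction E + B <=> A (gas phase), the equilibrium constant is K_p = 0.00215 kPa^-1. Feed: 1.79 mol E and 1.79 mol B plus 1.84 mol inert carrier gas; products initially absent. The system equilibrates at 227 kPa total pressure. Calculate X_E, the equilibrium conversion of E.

Let X = conversion of E (basis 1.79 mol E); extent of reaction ξ = 1.79X.
At extent ξ: n_E = 1.79 − 1.79X; n_B = 1.79 − 1.79X; n_A = 1.79X; n_I = 1.84 (inert).
Total moles n_T = 5.42 − 1.79X.
With p_i = (n_i/n_T)P, K_p = p_A / (p_E p_B).
Setting this equal to 0.00215 kPa^-1 and taking the physical root (0 < X < 1) gives X = 0.128.

X = 0.128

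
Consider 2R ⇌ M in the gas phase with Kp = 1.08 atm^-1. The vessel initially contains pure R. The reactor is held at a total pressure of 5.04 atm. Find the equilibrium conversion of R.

X = 0.790

Basis: 1 mol R initially; let X = conversion of R. Extent ξ = 0.5X.
At extent ξ: n_R = 1 − X; n_M = 0.5X.
Summing: n_T = 1 − 0.5X.
y_i = n_i/n_T, p_i = y_i·P. Kp = p_M / (p_R^2).
Equating to 1.08 atm^-1 and solving on 0 < X < 1: X = 0.790.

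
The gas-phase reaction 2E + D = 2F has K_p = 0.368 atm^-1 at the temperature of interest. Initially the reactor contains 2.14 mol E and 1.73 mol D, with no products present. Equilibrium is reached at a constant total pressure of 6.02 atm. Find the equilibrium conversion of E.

X = 0.473

Basis: 2.14 mol E initially; let X = conversion of E. Extent ξ = 1.07X.
At extent ξ: n_E = 2.14 − 2.14X; n_D = 1.73 − 1.07X; n_F = 2.14X.
Total moles n_T = 3.87 − 1.07X.
y_i = n_i/n_T, p_i = y_i·P. K_p = p_F^2 / (p_E^2 p_D).
Setting this equal to 0.368 atm^-1 and taking the physical root (0 < X < 1) gives X = 0.473.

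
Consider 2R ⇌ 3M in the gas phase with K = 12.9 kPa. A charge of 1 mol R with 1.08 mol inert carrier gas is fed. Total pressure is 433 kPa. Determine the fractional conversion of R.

X = 0.226

Let X = conversion of R (basis 1 mol R); extent of reaction ξ = 0.5X.
Species balance: n_R = 1 − X; n_M = 1.5X; n_I = 1.08 (inert).
Summing: n_T = 2.08 + 0.5X.
y_i = n_i/n_T, p_i = y_i·P. K = p_M^3 / (p_R^2).
Substituting and setting equal to 12.9 kPa gives a polynomial in X; the root in (0,1) is X = 0.226.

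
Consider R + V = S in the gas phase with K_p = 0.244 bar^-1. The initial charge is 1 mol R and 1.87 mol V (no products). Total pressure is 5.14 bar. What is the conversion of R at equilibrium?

Take 1 mol R as basis and let X be its fractional conversion, so ξ = X.
Mole table: n_R = 1 − X; n_V = 1.87 − X; n_S = X.
Total moles n_T = 2.87 − X.
y_i = n_i/n_T, p_i = y_i·P. K_p = p_S / (p_R p_V).
Substituting and setting equal to 0.244 bar^-1 gives a polynomial in X; the root in (0,1) is X = 0.426.

X = 0.426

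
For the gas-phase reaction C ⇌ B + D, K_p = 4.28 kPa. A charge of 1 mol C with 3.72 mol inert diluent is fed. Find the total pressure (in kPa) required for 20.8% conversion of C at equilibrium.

Basis: 1 mol C initially; let X = conversion of C. Extent ξ = X.
Moles: n_C = 1 − X; n_B = X; n_D = X; n_I = 3.72 (inert).
Total moles n_T = 4.72 + X.
K_p = p_B p_D / (p_C) with p_i = (n_i/n_T)·P.
At X = 0.208: the mole-fraction product g(X) = Π y_i^ν_i = 0.01108. Since K_p = g(X)·P^{1}, P = (K_p/g)^(1/1) = (4.28/0.01108)^(1/1) = 386 kPa.

P = 386 kPa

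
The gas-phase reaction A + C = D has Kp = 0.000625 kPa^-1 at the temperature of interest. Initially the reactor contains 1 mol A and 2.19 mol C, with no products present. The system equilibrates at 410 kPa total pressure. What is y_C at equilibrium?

Let X = conversion of A (basis 1 mol A); extent of reaction ξ = X.
Mole table: n_A = 1 − X; n_C = 2.19 − X; n_D = X.
Total moles n_T = 3.19 − X.
y_i = n_i/n_T, p_i = y_i·P. Kp = p_D / (p_A p_C).
This yields a degree-2 equation in X; solving on (0,1), X = 0.147.
Then n_C = 2.04, n_T = 3.04, so y_C = 0.671.

y_C = 0.671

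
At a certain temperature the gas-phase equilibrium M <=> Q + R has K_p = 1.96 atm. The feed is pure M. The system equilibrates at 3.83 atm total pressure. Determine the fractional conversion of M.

Let X = conversion of M (basis 1 mol M); extent of reaction ξ = X.
Moles: n_M = 1 − X; n_Q = X; n_R = X.
Total moles n_T = 1 + X.
y_i = n_i/n_T, p_i = y_i·P. K_p = p_Q p_R / (p_M).
Setting this equal to 1.96 atm and taking the physical root (0 < X < 1) gives X = 0.582.

X = 0.582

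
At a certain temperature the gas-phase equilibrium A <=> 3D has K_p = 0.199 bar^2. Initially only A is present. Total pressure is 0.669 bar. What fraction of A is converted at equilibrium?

X = 0.310

Let X = conversion of A (basis 1 mol A); extent of reaction ξ = X.
Species balance: n_A = 1 − X; n_D = 3X.
Summing: n_T = 1 + 2X.
y_i = n_i/n_T, p_i = y_i·P. K_p = p_D^3 / (p_A).
Substituting and setting equal to 0.199 bar^2 gives a polynomial in X; the root in (0,1) is X = 0.310.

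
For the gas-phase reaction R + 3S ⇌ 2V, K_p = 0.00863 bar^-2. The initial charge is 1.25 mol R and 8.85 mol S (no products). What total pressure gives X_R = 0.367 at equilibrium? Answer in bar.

P = 4.99 bar

Let X = conversion of R (basis 1.25 mol R); extent of reaction ξ = 1.25X.
Mole table: n_R = 1.25 − 1.25X; n_S = 8.85 − 3.75X; n_V = 2.5X.
Summing: n_T = 10.1 − 2.5X.
K_p = p_V^2 / (p_R p_S^3) with p_i = (n_i/n_T)·P.
At X = 0.367: the mole-fraction product g(X) = Π y_i^ν_i = 0.2149. Since K_p = g(X)·P^{-2}, P = (g/K_p)^(1/2) = (0.2149/0.00863)^(1/2) = 4.99 bar.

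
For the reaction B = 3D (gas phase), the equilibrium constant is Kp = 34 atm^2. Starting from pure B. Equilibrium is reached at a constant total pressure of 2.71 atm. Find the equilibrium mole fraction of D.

y_D = 0.862

Take 1 mol B as basis and let X be its fractional conversion, so ξ = X.
At extent ξ: n_B = 1 − X; n_D = 3X.
n_T = Σnᵢ = 1 + 2X.
With p_i = (n_i/n_T)P, Kp = p_D^3 / (p_B).
Equating to 34 atm^2 and solving on 0 < X < 1: X = 0.675.
Then n_D = 2.03, n_T = 2.35, so y_D = 0.862.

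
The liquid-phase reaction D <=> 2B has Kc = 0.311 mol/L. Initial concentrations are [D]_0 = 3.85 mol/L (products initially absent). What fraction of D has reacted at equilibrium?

Let X = conversion of D; extent ξ = 3.85·X mol/L.
Concentrations: [D] = 3.85 − 3.85X; [B] = 7.7X.
Kc = [B]^2 / ([D]).
Setting equal to 0.311 and solving for X on (0,1) gives X = 0.132.

X = 0.132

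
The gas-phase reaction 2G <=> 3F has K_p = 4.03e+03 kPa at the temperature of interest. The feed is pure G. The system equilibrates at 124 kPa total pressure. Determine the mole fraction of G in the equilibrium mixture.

y_G = 0.140

Let X = conversion of G (basis 1 mol G); extent of reaction ξ = 0.5X.
Mole table: n_G = 1 − X; n_F = 1.5X.
n_T = Σnᵢ = 1 + 0.5X.
y_i = n_i/n_T, p_i = y_i·P. K_p = p_F^3 / (p_G^2).
Setting this equal to 4.03e+03 kPa and taking the physical root (0 < X < 1) gives X = 0.804.
Then n_G = 0.196, n_T = 1.4, so y_G = 0.140.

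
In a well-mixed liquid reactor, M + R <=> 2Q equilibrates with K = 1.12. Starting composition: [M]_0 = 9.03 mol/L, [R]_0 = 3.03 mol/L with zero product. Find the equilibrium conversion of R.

Let X = conversion of R; extent ξ = 3.03·X mol/L.
Concentrations: [M] = 9.03 − 3.03X; [R] = 3.03 − 3.03X; [Q] = 6.06X.
K = [Q]^2 / ([M] [R]).
Solving K = 1.12 for X ∈ (0,1): X = 0.552.

X = 0.552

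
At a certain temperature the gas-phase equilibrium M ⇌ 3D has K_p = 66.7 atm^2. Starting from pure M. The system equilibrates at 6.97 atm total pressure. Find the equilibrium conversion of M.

X = 0.466

Take 1 mol M as basis and let X be its fractional conversion, so ξ = X.
Species balance: n_M = 1 − X; n_D = 3X.
n_T = Σnᵢ = 1 + 2X.
y_i = n_i/n_T, p_i = y_i·P. K_p = p_D^3 / (p_M).
Equating to 66.7 atm^2 and solving on 0 < X < 1: X = 0.466.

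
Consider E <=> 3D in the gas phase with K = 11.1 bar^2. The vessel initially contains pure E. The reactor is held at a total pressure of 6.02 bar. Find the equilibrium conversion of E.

Basis: 1 mol E initially; let X = conversion of E. Extent ξ = X.
Mole table: n_E = 1 − X; n_D = 3X.
n_T = Σnᵢ = 1 + 2X.
With p_i = (n_i/n_T)P, K = p_D^3 / (p_E).
Equating to 11.1 bar^2 and solving on 0 < X < 1: X = 0.270.

X = 0.270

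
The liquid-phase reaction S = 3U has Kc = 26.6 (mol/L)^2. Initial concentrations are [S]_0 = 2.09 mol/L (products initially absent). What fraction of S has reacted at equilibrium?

Let X = conversion of S; extent ξ = 2.09·X mol/L.
Concentrations: [S] = 2.09 − 2.09X; [U] = 6.27X.
Kc = [U]^3 / ([S]).
Solving Kc = 26.6 for X ∈ (0,1): X = 0.487.

X = 0.487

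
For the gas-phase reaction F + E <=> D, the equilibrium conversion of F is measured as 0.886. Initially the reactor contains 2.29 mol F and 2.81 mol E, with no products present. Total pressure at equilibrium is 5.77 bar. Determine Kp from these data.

Kp = 5.3 bar^-1

Take 2.29 mol F as basis and let X be its fractional conversion, so ξ = 2.29X.
Moles: n_F = 2.29 − 2.29X; n_E = 2.81 − 2.29X; n_D = 2.29X.
Total moles n_T = 5.1 − 2.29X.
At X = 0.886: n_F = 0.261, n_E = 0.781, n_D = 2.03, n_T = 3.07.
p_i = (n_i/n_T)·P. Kp = p_D / (p_F p_E) = 5.3 bar^-1.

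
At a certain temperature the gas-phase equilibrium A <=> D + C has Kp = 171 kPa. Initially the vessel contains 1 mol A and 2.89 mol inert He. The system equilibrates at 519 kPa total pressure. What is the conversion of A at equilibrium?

Let X = conversion of A (basis 1 mol A); extent of reaction ξ = X.
At extent ξ: n_A = 1 − X; n_D = X; n_C = X; n_I = 2.89 (inert).
Summing: n_T = 3.89 + X.
With p_i = (n_i/n_T)P, Kp = p_D p_C / (p_A).
This yields a degree-2 equation in X; solving on (0,1), X = 0.687.

X = 0.687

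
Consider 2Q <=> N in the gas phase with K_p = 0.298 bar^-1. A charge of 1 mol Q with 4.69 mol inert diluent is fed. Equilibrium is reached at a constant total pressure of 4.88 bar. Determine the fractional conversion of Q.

X = 0.275

Basis: 1 mol Q initially; let X = conversion of Q. Extent ξ = 0.5X.
At extent ξ: n_Q = 1 − X; n_N = 0.5X; n_I = 4.69 (inert).
Summing: n_T = 5.69 − 0.5X.
y_i = n_i/n_T, p_i = y_i·P. K_p = p_N / (p_Q^2).
Setting this equal to 0.298 bar^-1 and taking the physical root (0 < X < 1) gives X = 0.275.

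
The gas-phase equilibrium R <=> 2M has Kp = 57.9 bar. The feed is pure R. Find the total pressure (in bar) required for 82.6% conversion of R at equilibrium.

P = 6.74 bar

Let X = conversion of R (basis 1 mol R); extent of reaction ξ = X.
Mole table: n_R = 1 − X; n_M = 2X.
n_T = Σnᵢ = 1 + X.
Kp = p_M^2 / (p_R) with p_i = (n_i/n_T)·P.
At X = 0.826: the mole-fraction product g(X) = Π y_i^ν_i = 8.59. Since Kp = g(X)·P^{1}, P = (Kp/g)^(1/1) = (57.9/8.59)^(1/1) = 6.74 bar.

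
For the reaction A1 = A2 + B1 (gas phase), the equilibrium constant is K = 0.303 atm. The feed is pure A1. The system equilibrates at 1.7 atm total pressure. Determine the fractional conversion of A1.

X = 0.389

Basis: 1 mol A1 initially; let X = conversion of A1. Extent ξ = X.
At extent ξ: n_A1 = 1 − X; n_A2 = X; n_B1 = X.
n_T = Σnᵢ = 1 + X.
Mole fractions y_i = n_i/n_T; K = p_A2 p_B1 / (p_A1) with p_i = y_i·P.
Equating to 0.303 atm and solving on 0 < X < 1: X = 0.389.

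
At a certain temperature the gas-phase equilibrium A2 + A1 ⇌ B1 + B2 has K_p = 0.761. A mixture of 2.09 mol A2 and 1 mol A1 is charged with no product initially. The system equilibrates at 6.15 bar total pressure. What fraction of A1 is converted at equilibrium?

X = 0.635

Let X = conversion of A1 (basis 1 mol A1); extent of reaction ξ = X.
Moles: n_A2 = 2.09 − X; n_A1 = 1 − X; n_B1 = X; n_B2 = X.
Total moles n_T = 3.09 (Δν = 0, constant).
With p_i = (n_i/n_T)P, K_p = p_B1 p_B2 / (p_A2 p_A1).
Setting this equal to 0.761 and taking the physical root (0 < X < 1) gives X = 0.635.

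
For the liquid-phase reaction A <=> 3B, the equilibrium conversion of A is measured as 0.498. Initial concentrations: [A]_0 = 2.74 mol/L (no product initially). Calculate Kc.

Let X = conversion of A.
Concentrations: [A] = 2.74 − 2.74X; [B] = 8.22X.
At X = 0.498: [A] = 1.38, [B] = 4.09.
Kc = [B]^3 / ([A]) = 49.9 (mol/L)^2.

Kc = 49.9 (mol/L)^2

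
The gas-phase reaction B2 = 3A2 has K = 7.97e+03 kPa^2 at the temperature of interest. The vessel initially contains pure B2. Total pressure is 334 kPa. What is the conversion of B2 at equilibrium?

X = 0.157

Take 1 mol B2 as basis and let X be its fractional conversion, so ξ = X.
Moles: n_B2 = 1 − X; n_A2 = 3X.
Summing: n_T = 1 + 2X.
Mole fractions y_i = n_i/n_T; K = p_A2^3 / (p_B2) with p_i = y_i·P.
Substituting and setting equal to 7.97e+03 kPa^2 gives a polynomial in X; the root in (0,1) is X = 0.157.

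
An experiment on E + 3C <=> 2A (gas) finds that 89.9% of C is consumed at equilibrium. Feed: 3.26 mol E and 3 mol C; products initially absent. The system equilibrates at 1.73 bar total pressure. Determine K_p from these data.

Take 3 mol C as basis and let X be its fractional conversion, so ξ = X.
Mole table: n_E = 3.26 − X; n_C = 3 − 3X; n_A = 2X.
n_T = Σnᵢ = 6.26 − 2X.
At X = 0.899: n_E = 2.36, n_C = 0.303, n_A = 1.8, n_T = 4.46.
p_i = (n_i/n_T)·P. K_p = p_A^2 / (p_E p_C^3) = 327 bar^-2.

K_p = 327 bar^-2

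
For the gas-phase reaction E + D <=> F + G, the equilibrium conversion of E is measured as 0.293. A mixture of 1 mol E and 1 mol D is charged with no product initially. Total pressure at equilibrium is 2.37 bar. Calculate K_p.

Let X = conversion of E (basis 1 mol E); extent of reaction ξ = X.
Moles: n_E = 1 − X; n_D = 1 − X; n_F = X; n_G = X.
Since Δν = 0, n_T = 2 throughout.
At X = 0.293: n_E = 0.707, n_D = 0.707, n_F = 0.293, n_G = 0.293, n_T = 2.
p_i = (n_i/n_T)·P. K_p = p_F p_G / (p_E p_D) = 0.172.

K_p = 0.172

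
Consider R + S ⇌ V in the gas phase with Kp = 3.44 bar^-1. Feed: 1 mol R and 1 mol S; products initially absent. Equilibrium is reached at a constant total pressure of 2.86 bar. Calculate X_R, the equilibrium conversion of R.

X = 0.696

Take 1 mol R as basis and let X be its fractional conversion, so ξ = X.
Species balance: n_R = 1 − X; n_S = 1 − X; n_V = X.
Total moles n_T = 2 − X.
y_i = n_i/n_T, p_i = y_i·P. Kp = p_V / (p_R p_S).
This yields a degree-2 equation in X; solving on (0,1), X = 0.696.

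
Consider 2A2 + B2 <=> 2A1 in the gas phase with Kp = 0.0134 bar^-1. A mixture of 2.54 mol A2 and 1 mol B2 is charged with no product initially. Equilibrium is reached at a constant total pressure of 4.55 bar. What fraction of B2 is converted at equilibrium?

X = 0.140

Take 1 mol B2 as basis and let X be its fractional conversion, so ξ = X.
Species balance: n_A2 = 2.54 − 2X; n_B2 = 1 − X; n_A1 = 2X.
Total moles n_T = 3.54 − X.
Mole fractions y_i = n_i/n_T; Kp = p_A1^2 / (p_A2^2 p_B2) with p_i = y_i·P.
Substituting and setting equal to 0.0134 bar^-1 gives a polynomial in X; the root in (0,1) is X = 0.140.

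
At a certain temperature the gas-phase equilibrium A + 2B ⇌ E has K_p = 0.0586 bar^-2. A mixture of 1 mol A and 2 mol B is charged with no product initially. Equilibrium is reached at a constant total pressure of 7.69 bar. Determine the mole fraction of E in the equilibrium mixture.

Take 1 mol A as basis and let X be its fractional conversion, so ξ = X.
Species balance: n_A = 1 − X; n_B = 2 − 2X; n_E = X.
Summing: n_T = 3 − 2X.
With p_i = (n_i/n_T)P, K_p = p_E / (p_A p_B^2).
This yields a degree-3 equation in X; solving on (0,1), X = 0.476.
Then n_E = 0.476, n_T = 2.05, so y_E = 0.232.

y_E = 0.232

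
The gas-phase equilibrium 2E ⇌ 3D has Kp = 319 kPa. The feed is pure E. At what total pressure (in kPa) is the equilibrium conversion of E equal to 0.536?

Take 1 mol E as basis and let X be its fractional conversion, so ξ = 0.5X.
Mole table: n_E = 1 − X; n_D = 1.5X.
Total moles n_T = 1 + 0.5X.
Kp = p_D^3 / (p_E^2) with p_i = (n_i/n_T)·P.
At X = 0.536: the mole-fraction product g(X) = Π y_i^ν_i = 1.904. Since Kp = g(X)·P^{1}, P = (Kp/g)^(1/1) = (319/1.904)^(1/1) = 168 kPa.

P = 168 kPa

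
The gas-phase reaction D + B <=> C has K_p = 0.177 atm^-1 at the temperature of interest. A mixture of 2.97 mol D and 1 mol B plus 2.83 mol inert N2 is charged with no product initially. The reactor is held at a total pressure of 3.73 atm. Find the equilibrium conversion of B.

X = 0.216

Let X = conversion of B (basis 1 mol B); extent of reaction ξ = X.
Species balance: n_D = 2.97 − X; n_B = 1 − X; n_C = X; n_I = 2.83 (inert).
Total moles n_T = 6.8 − X.
Mole fractions y_i = n_i/n_T; K_p = p_C / (p_D p_B) with p_i = y_i·P.
This yields a degree-2 equation in X; solving on (0,1), X = 0.216.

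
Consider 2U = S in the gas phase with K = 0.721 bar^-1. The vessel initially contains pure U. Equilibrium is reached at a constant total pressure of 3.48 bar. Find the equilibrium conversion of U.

X = 0.699

Let X = conversion of U (basis 1 mol U); extent of reaction ξ = 0.5X.
At extent ξ: n_U = 1 − X; n_S = 0.5X.
Total moles n_T = 1 − 0.5X.
With p_i = (n_i/n_T)P, K = p_S / (p_U^2).
This yields a degree-2 equation in X; solving on (0,1), X = 0.699.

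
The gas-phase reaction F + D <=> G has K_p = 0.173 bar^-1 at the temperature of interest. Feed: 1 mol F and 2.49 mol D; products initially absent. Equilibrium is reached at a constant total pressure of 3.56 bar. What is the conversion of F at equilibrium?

Let X = conversion of F (basis 1 mol F); extent of reaction ξ = X.
Mole table: n_F = 1 − X; n_D = 2.49 − X; n_G = X.
Summing: n_T = 3.49 − X.
With p_i = (n_i/n_T)P, K_p = p_G / (p_F p_D).
Substituting and setting equal to 0.173 bar^-1 gives a polynomial in X; the root in (0,1) is X = 0.297.

X = 0.297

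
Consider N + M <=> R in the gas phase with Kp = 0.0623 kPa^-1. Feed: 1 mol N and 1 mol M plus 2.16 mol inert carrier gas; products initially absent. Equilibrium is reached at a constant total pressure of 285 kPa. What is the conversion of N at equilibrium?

Let X = conversion of N (basis 1 mol N); extent of reaction ξ = X.
Moles: n_N = 1 − X; n_M = 1 − X; n_R = X; n_I = 2.16 (inert).
Summing: n_T = 4.16 − X.
y_i = n_i/n_T, p_i = y_i·P. Kp = p_R / (p_N p_M).
This yields a degree-2 equation in X; solving on (0,1), X = 0.643.

X = 0.643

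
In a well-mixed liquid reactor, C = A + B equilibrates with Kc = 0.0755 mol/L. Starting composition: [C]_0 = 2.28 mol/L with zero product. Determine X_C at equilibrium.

Let X = conversion of C; extent ξ = 2.28·X mol/L.
Concentrations: [C] = 2.28 − 2.28X; [A] = 2.28X; [B] = 2.28X.
Kc = [A] [B] / ([C]).
Setting equal to 0.0755 and solving for X on (0,1) gives X = 0.166.

X = 0.166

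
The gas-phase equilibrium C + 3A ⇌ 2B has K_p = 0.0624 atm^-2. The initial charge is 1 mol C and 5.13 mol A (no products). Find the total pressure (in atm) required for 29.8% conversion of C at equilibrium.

P = 1.81 atm

Basis: 1 mol C initially; let X = conversion of C. Extent ξ = X.
Mole table: n_C = 1 − X; n_A = 5.13 − 3X; n_B = 2X.
Summing: n_T = 6.13 − 2X.
K_p = p_B^2 / (p_C p_A^3) with p_i = (n_i/n_T)·P.
At X = 0.298: the mole-fraction product g(X) = Π y_i^ν_i = 0.2039. Since K_p = g(X)·P^{-2}, P = (g/K_p)^(1/2) = (0.2039/0.0624)^(1/2) = 1.81 atm.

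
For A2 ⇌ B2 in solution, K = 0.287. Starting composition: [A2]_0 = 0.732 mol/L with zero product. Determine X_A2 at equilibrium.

X = 0.223

Let X = conversion of A2; extent ξ = 0.732·X mol/L.
Concentrations: [A2] = 0.732 − 0.732X; [B2] = 0.732X.
K = [B2] / ([A2]).
This equals 0.287 at X = 0.223 (the root in 0 < X < 1).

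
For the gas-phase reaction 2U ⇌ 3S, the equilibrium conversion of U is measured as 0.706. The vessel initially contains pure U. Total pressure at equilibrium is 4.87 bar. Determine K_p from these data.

K_p = 49.5 bar

Basis: 1 mol U initially; let X = conversion of U. Extent ξ = 0.5X.
Moles: n_U = 1 − X; n_S = 1.5X.
Total moles n_T = 1 + 0.5X.
At X = 0.706: n_U = 0.294, n_S = 1.06, n_T = 1.35.
p_i = (n_i/n_T)·P. K_p = p_S^3 / (p_U^2) = 49.5 bar.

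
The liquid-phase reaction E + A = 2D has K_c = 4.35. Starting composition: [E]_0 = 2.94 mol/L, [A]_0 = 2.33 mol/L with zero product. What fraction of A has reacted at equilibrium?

X = 0.569

Let X = conversion of A; extent ξ = 2.33·X mol/L.
Concentrations: [E] = 2.94 − 2.33X; [A] = 2.33 − 2.33X; [D] = 4.66X.
K_c = [D]^2 / ([E] [A]).
Setting equal to 4.35 and solving for X on (0,1) gives X = 0.569.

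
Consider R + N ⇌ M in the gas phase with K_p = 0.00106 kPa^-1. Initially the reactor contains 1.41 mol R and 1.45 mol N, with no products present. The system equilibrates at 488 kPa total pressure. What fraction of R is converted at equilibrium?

X = 0.191

Basis: 1.41 mol R initially; let X = conversion of R. Extent ξ = 1.41X.
Species balance: n_R = 1.41 − 1.41X; n_N = 1.45 − 1.41X; n_M = 1.41X.
Summing: n_T = 2.86 − 1.41X.
Mole fractions y_i = n_i/n_T; K_p = p_M / (p_R p_N) with p_i = y_i·P.
Setting this equal to 0.00106 kPa^-1 and taking the physical root (0 < X < 1) gives X = 0.191.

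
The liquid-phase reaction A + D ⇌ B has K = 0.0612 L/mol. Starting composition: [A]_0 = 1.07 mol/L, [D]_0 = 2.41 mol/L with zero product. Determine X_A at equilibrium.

X = 0.122

Let X = conversion of A; extent ξ = 1.07·X mol/L.
Concentrations: [A] = 1.07 − 1.07X; [D] = 2.41 − 1.07X; [B] = 1.07X.
K = [B] / ([A] [D]).
Setting equal to 0.0612 and solving for X on (0,1) gives X = 0.122.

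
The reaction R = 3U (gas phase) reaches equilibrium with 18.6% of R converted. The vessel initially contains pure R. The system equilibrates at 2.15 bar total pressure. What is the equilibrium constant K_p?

Basis: 1 mol R initially; let X = conversion of R. Extent ξ = X.
At extent ξ: n_R = 1 − X; n_U = 3X.
n_T = Σnᵢ = 1 + 2X.
At X = 0.186: n_R = 0.814, n_U = 0.558, n_T = 1.37.
p_i = (n_i/n_T)·P. K_p = p_U^3 / (p_R) = 0.524 bar^2.

K_p = 0.524 bar^2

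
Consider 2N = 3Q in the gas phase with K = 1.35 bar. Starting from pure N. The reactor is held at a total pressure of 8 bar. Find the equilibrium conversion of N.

X = 0.303

Take 1 mol N as basis and let X be its fractional conversion, so ξ = 0.5X.
Species balance: n_N = 1 − X; n_Q = 1.5X.
Summing: n_T = 1 + 0.5X.
y_i = n_i/n_T, p_i = y_i·P. K = p_Q^3 / (p_N^2).
This yields a degree-3 equation in X; solving on (0,1), X = 0.303.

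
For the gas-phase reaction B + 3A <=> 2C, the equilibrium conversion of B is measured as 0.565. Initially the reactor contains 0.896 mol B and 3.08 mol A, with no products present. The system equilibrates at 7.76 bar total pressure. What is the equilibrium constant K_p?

Take 0.896 mol B as basis and let X be its fractional conversion, so ξ = 0.896X.
Moles: n_B = 0.896 − 0.896X; n_A = 3.08 − 2.69X; n_C = 1.79X.
n_T = Σnᵢ = 3.98 − 1.79X.
At X = 0.565: n_B = 0.39, n_A = 1.56, n_C = 1.01, n_T = 2.96.
p_i = (n_i/n_T)·P. K_p = p_C^2 / (p_B p_A^3) = 0.101 bar^-2.

K_p = 0.101 bar^-2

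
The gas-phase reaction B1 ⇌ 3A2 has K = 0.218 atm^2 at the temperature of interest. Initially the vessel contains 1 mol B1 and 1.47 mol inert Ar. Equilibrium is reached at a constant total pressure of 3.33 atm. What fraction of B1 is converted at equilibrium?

Take 1 mol B1 as basis and let X be its fractional conversion, so ξ = X.
Mole table: n_B1 = 1 − X; n_A2 = 3X; n_I = 1.47 (inert).
n_T = Σnᵢ = 2.47 + 2X.
With p_i = (n_i/n_T)P, K = p_A2^3 / (p_B1).
This yields a degree-3 equation in X; solving on (0,1), X = 0.168.

X = 0.168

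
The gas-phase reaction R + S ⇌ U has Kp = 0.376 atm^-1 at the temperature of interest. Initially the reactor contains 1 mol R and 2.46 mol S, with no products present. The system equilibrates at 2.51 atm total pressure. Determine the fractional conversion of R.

Take 1 mol R as basis and let X be its fractional conversion, so ξ = X.
Moles: n_R = 1 − X; n_S = 2.46 − X; n_U = X.
Total moles n_T = 3.46 − X.
y_i = n_i/n_T, p_i = y_i·P. Kp = p_U / (p_R p_S).
Substituting and setting equal to 0.376 atm^-1 gives a polynomial in X; the root in (0,1) is X = 0.389.

X = 0.389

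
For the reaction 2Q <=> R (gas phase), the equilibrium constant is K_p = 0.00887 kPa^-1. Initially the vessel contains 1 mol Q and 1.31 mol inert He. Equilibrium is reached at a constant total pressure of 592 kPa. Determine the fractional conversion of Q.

Basis: 1 mol Q initially; let X = conversion of Q. Extent ξ = 0.5X.
Species balance: n_Q = 1 − X; n_R = 0.5X; n_I = 1.31 (inert).
Total moles n_T = 2.31 − 0.5X.
Mole fractions y_i = n_i/n_T; K_p = p_R / (p_Q^2) with p_i = y_i·P.
Setting this equal to 0.00887 kPa^-1 and taking the physical root (0 < X < 1) gives X = 0.650.

X = 0.650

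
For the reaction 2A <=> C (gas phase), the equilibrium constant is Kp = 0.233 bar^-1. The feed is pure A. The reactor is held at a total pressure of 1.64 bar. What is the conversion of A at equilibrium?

X = 0.371

Let X = conversion of A (basis 1 mol A); extent of reaction ξ = 0.5X.
Moles: n_A = 1 − X; n_C = 0.5X.
Total moles n_T = 1 − 0.5X.
y_i = n_i/n_T, p_i = y_i·P. Kp = p_C / (p_A^2).
Equating to 0.233 bar^-1 and solving on 0 < X < 1: X = 0.371.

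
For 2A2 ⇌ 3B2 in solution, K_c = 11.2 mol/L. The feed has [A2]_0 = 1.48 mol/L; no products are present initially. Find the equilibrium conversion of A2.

X = 0.650

Let X = conversion of A2; extent ξ = 1.48X/2 mol/L.
Concentrations: [A2] = 1.48 − 1.48X; [B2] = 2.22X.
K_c = [B2]^3 / ([A2]^2).
Solving K_c = 11.2 for X ∈ (0,1): X = 0.650.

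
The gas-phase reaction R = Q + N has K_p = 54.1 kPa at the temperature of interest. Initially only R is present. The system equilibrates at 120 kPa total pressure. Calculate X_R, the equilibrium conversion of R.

X = 0.557

Take 1 mol R as basis and let X be its fractional conversion, so ξ = X.
At extent ξ: n_R = 1 − X; n_Q = X; n_N = X.
Total moles n_T = 1 + X.
With p_i = (n_i/n_T)P, K_p = p_Q p_N / (p_R).
Setting this equal to 54.1 kPa and taking the physical root (0 < X < 1) gives X = 0.557.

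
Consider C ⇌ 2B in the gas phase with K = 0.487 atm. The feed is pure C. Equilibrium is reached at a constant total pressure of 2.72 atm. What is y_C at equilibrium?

Take 1 mol C as basis and let X be its fractional conversion, so ξ = X.
Mole table: n_C = 1 − X; n_B = 2X.
Total moles n_T = 1 + X.
With p_i = (n_i/n_T)P, K = p_B^2 / (p_C).
This yields a degree-2 equation in X; solving on (0,1), X = 0.207.
Then n_C = 0.793, n_T = 1.21, so y_C = 0.657.

y_C = 0.657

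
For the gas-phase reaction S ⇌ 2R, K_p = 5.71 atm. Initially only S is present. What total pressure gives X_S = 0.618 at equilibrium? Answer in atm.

P = 2.31 atm

Take 1 mol S as basis and let X be its fractional conversion, so ξ = X.
Species balance: n_S = 1 − X; n_R = 2X.
Summing: n_T = 1 + X.
K_p = p_R^2 / (p_S) with p_i = (n_i/n_T)·P.
At X = 0.618: the mole-fraction product g(X) = Π y_i^ν_i = 2.472. Since K_p = g(X)·P^{1}, P = (K_p/g)^(1/1) = (5.71/2.472)^(1/1) = 2.31 atm.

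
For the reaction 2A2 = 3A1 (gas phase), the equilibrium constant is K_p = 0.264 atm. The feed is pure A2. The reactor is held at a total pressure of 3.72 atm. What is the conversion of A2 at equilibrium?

X = 0.239

Take 1 mol A2 as basis and let X be its fractional conversion, so ξ = 0.5X.
Species balance: n_A2 = 1 − X; n_A1 = 1.5X.
n_T = Σnᵢ = 1 + 0.5X.
Mole fractions y_i = n_i/n_T; K_p = p_A1^3 / (p_A2^2) with p_i = y_i·P.
Setting this equal to 0.264 atm and taking the physical root (0 < X < 1) gives X = 0.239.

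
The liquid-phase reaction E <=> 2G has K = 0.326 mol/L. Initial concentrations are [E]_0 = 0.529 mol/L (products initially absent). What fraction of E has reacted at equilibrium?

Let X = conversion of E; extent ξ = 0.529·X mol/L.
Concentrations: [E] = 0.529 − 0.529X; [G] = 1.06X.
K = [G]^2 / ([E]).
Setting equal to 0.326 and solving for X on (0,1) gives X = 0.323.

X = 0.323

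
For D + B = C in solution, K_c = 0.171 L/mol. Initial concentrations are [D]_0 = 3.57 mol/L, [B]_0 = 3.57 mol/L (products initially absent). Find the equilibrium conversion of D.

X = 0.300

Let X = conversion of D; extent ξ = 3.57·X mol/L.
Concentrations: [D] = 3.57 − 3.57X; [B] = 3.57 − 3.57X; [C] = 3.57X.
K_c = [C] / ([D] [B]).
Solving K_c = 0.171 for X ∈ (0,1): X = 0.300.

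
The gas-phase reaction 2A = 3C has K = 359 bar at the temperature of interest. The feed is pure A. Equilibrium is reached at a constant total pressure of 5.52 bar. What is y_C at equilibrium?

y_C = 0.895

Basis: 1 mol A initially; let X = conversion of A. Extent ξ = 0.5X.
Mole table: n_A = 1 − X; n_C = 1.5X.
Total moles n_T = 1 + 0.5X.
y_i = n_i/n_T, p_i = y_i·P. K = p_C^3 / (p_A^2).
This yields a degree-3 equation in X; solving on (0,1), X = 0.850.
Then n_C = 1.28, n_T = 1.43, so y_C = 0.895.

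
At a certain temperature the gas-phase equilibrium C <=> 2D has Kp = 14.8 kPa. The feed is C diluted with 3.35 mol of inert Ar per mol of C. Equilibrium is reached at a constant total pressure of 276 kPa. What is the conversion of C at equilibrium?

X = 0.219

Take 1 mol C as basis and let X be its fractional conversion, so ξ = X.
Species balance: n_C = 1 − X; n_D = 2X; n_I = 3.35 (inert).
Total moles n_T = 4.35 + X.
Mole fractions y_i = n_i/n_T; Kp = p_D^2 / (p_C) with p_i = y_i·P.
This yields a degree-2 equation in X; solving on (0,1), X = 0.219.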